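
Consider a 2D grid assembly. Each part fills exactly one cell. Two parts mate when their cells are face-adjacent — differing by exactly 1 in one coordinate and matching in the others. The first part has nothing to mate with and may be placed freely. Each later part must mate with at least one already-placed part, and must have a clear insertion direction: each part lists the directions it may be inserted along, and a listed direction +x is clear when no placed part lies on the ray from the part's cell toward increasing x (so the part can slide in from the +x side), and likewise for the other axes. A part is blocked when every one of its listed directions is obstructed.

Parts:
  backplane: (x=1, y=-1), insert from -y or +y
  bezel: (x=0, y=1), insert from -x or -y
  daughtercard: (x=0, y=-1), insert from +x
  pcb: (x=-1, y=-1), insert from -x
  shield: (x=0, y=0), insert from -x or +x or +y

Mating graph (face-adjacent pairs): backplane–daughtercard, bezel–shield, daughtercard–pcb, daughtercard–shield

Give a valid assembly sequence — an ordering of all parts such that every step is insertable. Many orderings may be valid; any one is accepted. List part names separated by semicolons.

1. bezel@(0, 1) [-x clear] — {bezel}
2. shield@(0, 0) [-x clear] — {bezel, shield}
3. daughtercard@(0, -1) [+x clear] — {bezel, daughtercard, shield}
4. pcb@(-1, -1) [-x clear] — {bezel, daughtercard, pcb, shield}
5. backplane@(1, -1) [-y clear] — {backplane, bezel, daughtercard, pcb, shield}

bezel; shield; daughtercard; pcb; backplane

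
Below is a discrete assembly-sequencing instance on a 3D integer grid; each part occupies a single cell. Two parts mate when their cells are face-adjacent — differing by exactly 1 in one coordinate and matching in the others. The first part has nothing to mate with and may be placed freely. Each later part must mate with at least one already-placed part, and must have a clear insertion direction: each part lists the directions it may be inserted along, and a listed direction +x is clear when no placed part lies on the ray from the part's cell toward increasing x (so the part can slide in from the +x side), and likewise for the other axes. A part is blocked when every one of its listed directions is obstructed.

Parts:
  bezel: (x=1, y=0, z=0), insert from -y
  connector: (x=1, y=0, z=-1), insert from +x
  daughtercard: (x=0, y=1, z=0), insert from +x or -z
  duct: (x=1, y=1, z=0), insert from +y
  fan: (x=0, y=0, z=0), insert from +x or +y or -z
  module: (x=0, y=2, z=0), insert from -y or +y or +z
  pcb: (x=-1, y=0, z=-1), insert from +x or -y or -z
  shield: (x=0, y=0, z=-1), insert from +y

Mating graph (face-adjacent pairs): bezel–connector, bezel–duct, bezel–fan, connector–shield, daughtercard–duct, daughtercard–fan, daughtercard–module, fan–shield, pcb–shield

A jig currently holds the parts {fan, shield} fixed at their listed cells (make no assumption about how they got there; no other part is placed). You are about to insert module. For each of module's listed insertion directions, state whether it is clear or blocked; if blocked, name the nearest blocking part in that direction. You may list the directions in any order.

-y: nearest on ray is fan@(0, 0, 0) ⇒ blocked
+y: ray from module(0, 2, 0) has no placed part ⇒ clear
+z: ray from module(0, 2, 0) has no placed part ⇒ clear

+y: clear; +z: clear; -y: blocked by fan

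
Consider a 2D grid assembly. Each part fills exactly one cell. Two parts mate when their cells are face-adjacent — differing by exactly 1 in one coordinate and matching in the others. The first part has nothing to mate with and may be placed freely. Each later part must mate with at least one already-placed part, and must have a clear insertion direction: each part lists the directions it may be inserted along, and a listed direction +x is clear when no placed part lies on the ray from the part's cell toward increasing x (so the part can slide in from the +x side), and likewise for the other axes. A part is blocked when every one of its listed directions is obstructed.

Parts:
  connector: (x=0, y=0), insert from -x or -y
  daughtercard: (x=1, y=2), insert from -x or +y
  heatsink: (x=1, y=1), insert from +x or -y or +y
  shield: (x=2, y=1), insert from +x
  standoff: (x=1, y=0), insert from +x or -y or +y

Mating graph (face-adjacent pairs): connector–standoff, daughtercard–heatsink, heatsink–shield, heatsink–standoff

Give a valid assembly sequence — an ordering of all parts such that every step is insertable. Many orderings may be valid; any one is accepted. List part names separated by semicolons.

1. connector@(0, 0) [-x clear] — {connector}
2. standoff@(1, 0) [+x clear] — {connector, standoff}
3. heatsink@(1, 1) [+x clear] — {connector, heatsink, standoff}
4. daughtercard@(1, 2) [-x clear] — {connector, daughtercard, heatsink, standoff}
5. shield@(2, 1) [+x clear] — {connector, daughtercard, heatsink, shield, standoff}

connector; standoff; heatsink; daughtercard; shield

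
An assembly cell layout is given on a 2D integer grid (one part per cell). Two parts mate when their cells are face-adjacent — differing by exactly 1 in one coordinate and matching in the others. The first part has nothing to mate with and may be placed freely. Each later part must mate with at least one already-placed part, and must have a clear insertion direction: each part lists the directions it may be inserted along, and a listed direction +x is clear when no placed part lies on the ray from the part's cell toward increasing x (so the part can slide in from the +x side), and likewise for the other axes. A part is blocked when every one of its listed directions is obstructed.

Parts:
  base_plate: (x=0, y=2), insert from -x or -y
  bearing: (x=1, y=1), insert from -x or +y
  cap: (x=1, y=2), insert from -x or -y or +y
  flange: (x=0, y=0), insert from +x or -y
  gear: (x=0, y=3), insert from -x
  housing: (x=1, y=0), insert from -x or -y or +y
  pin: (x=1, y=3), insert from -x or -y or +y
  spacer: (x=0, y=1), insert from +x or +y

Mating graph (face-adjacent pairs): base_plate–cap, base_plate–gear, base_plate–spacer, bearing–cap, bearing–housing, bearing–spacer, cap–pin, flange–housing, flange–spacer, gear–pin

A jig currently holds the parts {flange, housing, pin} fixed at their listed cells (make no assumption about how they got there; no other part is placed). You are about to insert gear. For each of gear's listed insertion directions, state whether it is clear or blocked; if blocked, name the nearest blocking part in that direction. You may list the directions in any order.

-x: clear

-x: ray from gear(0, 3) has no placed part ⇒ clear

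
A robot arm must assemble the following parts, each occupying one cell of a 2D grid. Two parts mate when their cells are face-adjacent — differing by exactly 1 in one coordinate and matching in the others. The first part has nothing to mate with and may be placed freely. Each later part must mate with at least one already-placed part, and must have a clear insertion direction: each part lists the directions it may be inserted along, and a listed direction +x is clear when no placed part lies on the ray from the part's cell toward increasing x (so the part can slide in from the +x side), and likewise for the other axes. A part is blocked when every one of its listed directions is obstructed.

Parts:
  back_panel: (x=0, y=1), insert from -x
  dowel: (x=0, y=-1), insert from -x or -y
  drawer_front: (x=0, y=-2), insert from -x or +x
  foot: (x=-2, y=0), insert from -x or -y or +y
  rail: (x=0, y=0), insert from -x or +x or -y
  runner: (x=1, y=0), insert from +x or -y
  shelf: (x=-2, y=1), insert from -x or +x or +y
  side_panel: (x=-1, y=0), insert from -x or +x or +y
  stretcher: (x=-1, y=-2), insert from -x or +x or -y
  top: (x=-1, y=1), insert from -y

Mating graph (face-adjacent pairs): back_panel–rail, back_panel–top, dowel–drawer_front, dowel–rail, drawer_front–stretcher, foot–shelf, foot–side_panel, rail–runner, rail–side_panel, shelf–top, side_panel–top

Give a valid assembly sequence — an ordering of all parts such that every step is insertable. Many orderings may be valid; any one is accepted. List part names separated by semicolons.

1. runner@(1, 0) [+x clear] — {runner}
2. rail@(0, 0) [-x clear] — {rail, runner}
3. dowel@(0, -1) [-x clear] — {dowel, rail, runner}
4. drawer_front@(0, -2) [-x clear] — {dowel, drawer_front, rail, runner}
5. back_panel@(0, 1) [-x clear] — {back_panel, dowel, drawer_front, rail, runner}
6. top@(-1, 1) [-y clear] — {back_panel, dowel, drawer_front, rail, runner, top}
7. shelf@(-2, 1) [-x clear] — {back_panel, dowel, drawer_front, rail, runner, shelf, top}
8. stretcher@(-1, -2) [-x clear] — {back_panel, dowel, drawer_front, rail, runner, shelf, stretcher, top}
9. side_panel@(-1, 0) [-x clear] — {back_panel, dowel, drawer_front, rail, runner, shelf, side_panel, stretcher, top}
10. foot@(-2, 0) [-x clear] — {back_panel, dowel, drawer_front, foot, rail, runner, shelf, side_panel, stretcher, top}

runner; rail; dowel; drawer_front; back_panel; top; shelf; stretcher; side_panel; foot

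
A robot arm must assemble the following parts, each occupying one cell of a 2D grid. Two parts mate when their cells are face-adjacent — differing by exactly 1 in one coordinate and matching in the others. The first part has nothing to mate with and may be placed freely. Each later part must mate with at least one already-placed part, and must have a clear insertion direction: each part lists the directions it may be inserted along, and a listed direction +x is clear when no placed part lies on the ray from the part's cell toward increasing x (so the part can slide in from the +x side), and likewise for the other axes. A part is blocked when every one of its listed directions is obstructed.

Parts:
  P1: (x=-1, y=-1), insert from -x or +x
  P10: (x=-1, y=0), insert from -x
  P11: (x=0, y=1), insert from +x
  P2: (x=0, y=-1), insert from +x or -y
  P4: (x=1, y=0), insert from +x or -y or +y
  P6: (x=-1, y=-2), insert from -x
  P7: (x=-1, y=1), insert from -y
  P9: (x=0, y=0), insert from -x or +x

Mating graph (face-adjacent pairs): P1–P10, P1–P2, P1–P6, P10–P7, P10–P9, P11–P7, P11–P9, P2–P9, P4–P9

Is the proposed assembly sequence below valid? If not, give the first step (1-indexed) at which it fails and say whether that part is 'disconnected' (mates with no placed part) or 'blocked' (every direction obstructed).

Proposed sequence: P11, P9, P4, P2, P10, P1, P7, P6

1. P11@(0, 1) [+x clear] — {P11}
2. P9@(0, 0) [-x clear] — {P11, P9}
3. P4@(1, 0) [+x clear] — {P11, P4, P9}
4. P2@(0, -1) [+x clear] — {P11, P2, P4, P9}
5. P10@(-1, 0) [-x clear] — {P10, P11, P2, P4, P9}
6. P1@(-1, -1) [-x clear] — {P1, P10, P11, P2, P4, P9}
7. P7@(-1, 1) — -y all obstructed ⇒ blocked

Invalid at step 7 (blocked)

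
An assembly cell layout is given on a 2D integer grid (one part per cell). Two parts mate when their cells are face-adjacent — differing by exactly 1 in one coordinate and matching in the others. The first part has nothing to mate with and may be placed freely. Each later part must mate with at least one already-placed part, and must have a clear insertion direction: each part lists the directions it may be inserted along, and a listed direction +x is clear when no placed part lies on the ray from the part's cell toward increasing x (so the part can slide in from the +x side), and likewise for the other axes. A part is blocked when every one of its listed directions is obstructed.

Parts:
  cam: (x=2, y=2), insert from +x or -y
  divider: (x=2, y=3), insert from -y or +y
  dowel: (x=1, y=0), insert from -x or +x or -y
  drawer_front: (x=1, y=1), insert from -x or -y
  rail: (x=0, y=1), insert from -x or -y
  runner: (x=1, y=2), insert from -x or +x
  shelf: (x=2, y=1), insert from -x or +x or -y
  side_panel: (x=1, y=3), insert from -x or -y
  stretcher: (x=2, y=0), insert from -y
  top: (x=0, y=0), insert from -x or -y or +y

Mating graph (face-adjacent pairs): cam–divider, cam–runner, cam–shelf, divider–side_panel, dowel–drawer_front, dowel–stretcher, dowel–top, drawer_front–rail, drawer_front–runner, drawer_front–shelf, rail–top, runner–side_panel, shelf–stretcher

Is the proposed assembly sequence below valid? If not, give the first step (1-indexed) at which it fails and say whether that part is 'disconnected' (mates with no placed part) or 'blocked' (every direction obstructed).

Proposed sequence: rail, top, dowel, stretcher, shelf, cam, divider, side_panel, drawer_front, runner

1. rail@(0, 1) [-x clear] — {rail}
2. top@(0, 0) [-x clear] — {rail, top}
3. dowel@(1, 0) [+x clear] — {dowel, rail, top}
4. stretcher@(2, 0) [-y clear] — {dowel, rail, stretcher, top}
5. shelf@(2, 1) [+x clear] — {dowel, rail, shelf, stretcher, top}
6. cam@(2, 2) [+x clear] — {cam, dowel, rail, shelf, stretcher, top}
7. divider@(2, 3) [+y clear] — {cam, divider, dowel, rail, shelf, stretcher, top}
8. side_panel@(1, 3) [-x clear] — {cam, divider, dowel, rail, shelf, side_panel, stretcher, top}
9. drawer_front@(1, 1) — -x/-y all obstructed ⇒ blocked

Invalid at step 9 (blocked)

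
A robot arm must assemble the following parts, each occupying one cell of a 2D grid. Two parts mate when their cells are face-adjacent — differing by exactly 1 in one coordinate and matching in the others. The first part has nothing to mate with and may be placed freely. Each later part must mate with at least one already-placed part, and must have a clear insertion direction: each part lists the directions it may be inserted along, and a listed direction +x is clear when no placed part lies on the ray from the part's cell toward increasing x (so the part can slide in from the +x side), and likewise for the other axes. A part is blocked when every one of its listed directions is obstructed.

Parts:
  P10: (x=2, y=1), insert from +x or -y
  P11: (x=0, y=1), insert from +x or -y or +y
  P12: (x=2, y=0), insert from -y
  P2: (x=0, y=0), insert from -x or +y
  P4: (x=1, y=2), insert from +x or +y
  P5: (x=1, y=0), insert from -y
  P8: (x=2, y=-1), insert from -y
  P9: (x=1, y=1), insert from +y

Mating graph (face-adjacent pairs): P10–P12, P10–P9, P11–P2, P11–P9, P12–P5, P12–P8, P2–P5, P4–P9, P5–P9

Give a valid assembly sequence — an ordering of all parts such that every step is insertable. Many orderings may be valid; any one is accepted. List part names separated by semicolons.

1. P9@(1, 1) [+y clear] — {P9}
2. P4@(1, 2) [+x clear] — {P4, P9}
3. P11@(0, 1) [-y clear] — {P11, P4, P9}
4. P2@(0, 0) [-x clear] — {P11, P2, P4, P9}
5. P5@(1, 0) [-y clear] — {P11, P2, P4, P5, P9}
6. P12@(2, 0) [-y clear] — {P11, P12, P2, P4, P5, P9}
7. P8@(2, -1) [-y clear] — {P11, P12, P2, P4, P5, P8, P9}
8. P10@(2, 1) [+x clear] — {P10, P11, P12, P2, P4, P5, P8, P9}

P9; P4; P11; P2; P5; P12; P8; P10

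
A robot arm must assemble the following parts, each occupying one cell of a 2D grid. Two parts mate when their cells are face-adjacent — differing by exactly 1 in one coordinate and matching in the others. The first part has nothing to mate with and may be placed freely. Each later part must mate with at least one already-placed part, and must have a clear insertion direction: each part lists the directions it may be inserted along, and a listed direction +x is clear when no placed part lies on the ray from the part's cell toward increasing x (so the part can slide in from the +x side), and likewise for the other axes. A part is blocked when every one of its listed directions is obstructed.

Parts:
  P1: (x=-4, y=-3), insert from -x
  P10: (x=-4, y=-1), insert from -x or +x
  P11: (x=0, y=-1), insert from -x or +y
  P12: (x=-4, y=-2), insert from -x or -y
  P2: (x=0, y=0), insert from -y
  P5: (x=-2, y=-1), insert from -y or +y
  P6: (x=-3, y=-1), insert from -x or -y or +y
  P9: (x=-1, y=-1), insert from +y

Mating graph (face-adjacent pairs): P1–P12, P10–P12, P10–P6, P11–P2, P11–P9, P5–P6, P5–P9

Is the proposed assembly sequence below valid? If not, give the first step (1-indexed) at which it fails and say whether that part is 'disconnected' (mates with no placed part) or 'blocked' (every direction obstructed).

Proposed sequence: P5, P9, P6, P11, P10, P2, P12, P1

Invalid at step 6 (blocked)

1. P5@(-2, -1) [-y clear] — {P5}
2. P9@(-1, -1) [+y clear] — {P5, P9}
3. P6@(-3, -1) [-x clear] — {P5, P6, P9}
4. P11@(0, -1) [+y clear] — {P11, P5, P6, P9}
5. P10@(-4, -1) [-x clear] — {P10, P11, P5, P6, P9}
6. P2@(0, 0) — -y all obstructed ⇒ blocked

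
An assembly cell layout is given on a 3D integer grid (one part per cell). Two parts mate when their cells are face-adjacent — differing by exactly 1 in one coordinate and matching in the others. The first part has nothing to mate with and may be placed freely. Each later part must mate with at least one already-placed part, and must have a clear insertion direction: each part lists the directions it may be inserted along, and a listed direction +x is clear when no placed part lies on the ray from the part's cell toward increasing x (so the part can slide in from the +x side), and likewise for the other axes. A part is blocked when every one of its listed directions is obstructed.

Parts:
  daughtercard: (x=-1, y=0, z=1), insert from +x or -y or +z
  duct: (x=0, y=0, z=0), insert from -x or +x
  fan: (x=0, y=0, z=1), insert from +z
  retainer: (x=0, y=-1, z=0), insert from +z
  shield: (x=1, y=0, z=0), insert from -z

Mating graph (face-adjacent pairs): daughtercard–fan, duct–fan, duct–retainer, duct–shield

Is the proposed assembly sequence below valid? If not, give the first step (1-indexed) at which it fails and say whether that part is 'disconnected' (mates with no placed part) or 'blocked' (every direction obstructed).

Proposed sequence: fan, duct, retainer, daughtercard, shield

1. fan@(0, 0, 1) [+z clear] — {fan}
2. duct@(0, 0, 0) [-x clear] — {duct, fan}
3. retainer@(0, -1, 0) [+z clear] — {duct, fan, retainer}
4. daughtercard@(-1, 0, 1) [-y clear] — {daughtercard, duct, fan, retainer}
5. shield@(1, 0, 0) [-z clear] — {daughtercard, duct, fan, retainer, shield}

Valid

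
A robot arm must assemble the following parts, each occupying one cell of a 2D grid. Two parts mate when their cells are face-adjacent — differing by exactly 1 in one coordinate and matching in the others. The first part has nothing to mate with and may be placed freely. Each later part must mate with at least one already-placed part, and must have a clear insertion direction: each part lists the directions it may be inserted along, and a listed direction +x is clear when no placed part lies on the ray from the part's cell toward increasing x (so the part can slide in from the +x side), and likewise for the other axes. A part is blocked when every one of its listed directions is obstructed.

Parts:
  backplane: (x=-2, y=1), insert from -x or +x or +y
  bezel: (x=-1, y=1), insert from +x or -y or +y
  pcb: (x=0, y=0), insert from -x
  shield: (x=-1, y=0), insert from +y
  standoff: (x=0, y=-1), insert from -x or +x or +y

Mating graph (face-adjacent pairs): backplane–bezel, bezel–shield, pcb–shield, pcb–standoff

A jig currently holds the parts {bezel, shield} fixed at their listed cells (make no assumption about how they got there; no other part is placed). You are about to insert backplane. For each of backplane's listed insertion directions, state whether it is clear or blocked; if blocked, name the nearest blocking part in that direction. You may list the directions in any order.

-x: ray from backplane(-2, 1) has no placed part ⇒ clear
+x: nearest on ray is bezel@(-1, 1) ⇒ blocked
+y: ray from backplane(-2, 1) has no placed part ⇒ clear

+x: blocked by bezel; +y: clear; -x: clear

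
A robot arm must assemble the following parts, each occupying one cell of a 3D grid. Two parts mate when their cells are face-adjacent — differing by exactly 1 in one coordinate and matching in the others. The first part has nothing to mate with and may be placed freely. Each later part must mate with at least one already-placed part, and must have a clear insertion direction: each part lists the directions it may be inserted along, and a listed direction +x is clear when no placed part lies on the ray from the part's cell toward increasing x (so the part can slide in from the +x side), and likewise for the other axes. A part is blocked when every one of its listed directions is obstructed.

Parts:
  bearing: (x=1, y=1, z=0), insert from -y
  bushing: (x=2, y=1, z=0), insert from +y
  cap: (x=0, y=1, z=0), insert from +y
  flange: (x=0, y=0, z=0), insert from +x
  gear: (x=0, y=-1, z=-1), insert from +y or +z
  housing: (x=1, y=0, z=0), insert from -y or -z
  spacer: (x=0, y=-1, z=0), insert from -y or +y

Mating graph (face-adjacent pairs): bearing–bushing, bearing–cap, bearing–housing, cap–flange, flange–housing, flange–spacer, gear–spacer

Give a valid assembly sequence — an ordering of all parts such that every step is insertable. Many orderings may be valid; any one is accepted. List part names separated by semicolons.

bushing; bearing; cap; flange; housing; spacer; gear

1. bushing@(2, 1, 0) [+y clear] — {bushing}
2. bearing@(1, 1, 0) [-y clear] — {bearing, bushing}
3. cap@(0, 1, 0) [+y clear] — {bearing, bushing, cap}
4. flange@(0, 0, 0) [+x clear] — {bearing, bushing, cap, flange}
5. housing@(1, 0, 0) [-y clear] — {bearing, bushing, cap, flange, housing}
6. spacer@(0, -1, 0) [-y clear] — {bearing, bushing, cap, flange, housing, spacer}
7. gear@(0, -1, -1) [+y clear] — {bearing, bushing, cap, flange, gear, housing, spacer}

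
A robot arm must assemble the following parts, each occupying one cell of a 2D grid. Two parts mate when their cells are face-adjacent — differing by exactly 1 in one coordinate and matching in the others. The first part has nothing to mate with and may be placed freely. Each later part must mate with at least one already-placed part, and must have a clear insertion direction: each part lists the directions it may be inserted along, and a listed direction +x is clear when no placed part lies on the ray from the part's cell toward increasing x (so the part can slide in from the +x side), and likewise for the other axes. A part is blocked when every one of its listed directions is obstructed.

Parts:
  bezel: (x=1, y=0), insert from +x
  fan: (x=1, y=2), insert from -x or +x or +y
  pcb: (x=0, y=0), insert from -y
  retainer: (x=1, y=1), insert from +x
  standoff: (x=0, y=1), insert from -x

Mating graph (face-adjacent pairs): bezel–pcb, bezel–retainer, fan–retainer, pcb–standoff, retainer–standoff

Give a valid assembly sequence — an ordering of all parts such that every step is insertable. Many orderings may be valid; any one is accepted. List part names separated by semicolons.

1. fan@(1, 2) [-x clear] — {fan}
2. retainer@(1, 1) [+x clear] — {fan, retainer}
3. bezel@(1, 0) [+x clear] — {bezel, fan, retainer}
4. pcb@(0, 0) [-y clear] — {bezel, fan, pcb, retainer}
5. standoff@(0, 1) [-x clear] — {bezel, fan, pcb, retainer, standoff}

fan; retainer; bezel; pcb; standoff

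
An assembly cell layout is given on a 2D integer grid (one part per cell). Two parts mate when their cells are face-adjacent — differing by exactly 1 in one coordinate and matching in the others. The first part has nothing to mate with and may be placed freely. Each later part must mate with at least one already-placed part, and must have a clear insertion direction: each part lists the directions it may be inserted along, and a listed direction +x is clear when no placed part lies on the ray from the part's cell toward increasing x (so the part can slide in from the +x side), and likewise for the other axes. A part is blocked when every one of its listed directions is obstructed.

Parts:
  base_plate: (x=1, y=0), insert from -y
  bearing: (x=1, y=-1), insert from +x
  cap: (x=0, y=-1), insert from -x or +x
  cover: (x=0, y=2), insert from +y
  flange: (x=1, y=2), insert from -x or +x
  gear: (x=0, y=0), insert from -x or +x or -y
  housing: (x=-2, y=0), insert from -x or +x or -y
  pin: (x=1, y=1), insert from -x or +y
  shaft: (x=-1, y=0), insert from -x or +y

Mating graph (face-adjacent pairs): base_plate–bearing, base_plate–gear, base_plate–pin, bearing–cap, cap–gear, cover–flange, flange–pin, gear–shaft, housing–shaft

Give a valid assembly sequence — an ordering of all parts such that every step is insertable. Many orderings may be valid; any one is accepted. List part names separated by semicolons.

base_plate; bearing; gear; shaft; housing; pin; flange; cover; cap

1. base_plate@(1, 0) [-y clear] — {base_plate}
2. bearing@(1, -1) [+x clear] — {base_plate, bearing}
3. gear@(0, 0) [-x clear] — {base_plate, bearing, gear}
4. shaft@(-1, 0) [-x clear] — {base_plate, bearing, gear, shaft}
5. housing@(-2, 0) [-x clear] — {base_plate, bearing, gear, housing, shaft}
6. pin@(1, 1) [-x clear] — {base_plate, bearing, gear, housing, pin, shaft}
7. flange@(1, 2) [-x clear] — {base_plate, bearing, flange, gear, housing, pin, shaft}
8. cover@(0, 2) [+y clear] — {base_plate, bearing, cover, flange, gear, housing, pin, shaft}
9. cap@(0, -1) [-x clear] — {base_plate, bearing, cap, cover, flange, gear, housing, pin, shaft}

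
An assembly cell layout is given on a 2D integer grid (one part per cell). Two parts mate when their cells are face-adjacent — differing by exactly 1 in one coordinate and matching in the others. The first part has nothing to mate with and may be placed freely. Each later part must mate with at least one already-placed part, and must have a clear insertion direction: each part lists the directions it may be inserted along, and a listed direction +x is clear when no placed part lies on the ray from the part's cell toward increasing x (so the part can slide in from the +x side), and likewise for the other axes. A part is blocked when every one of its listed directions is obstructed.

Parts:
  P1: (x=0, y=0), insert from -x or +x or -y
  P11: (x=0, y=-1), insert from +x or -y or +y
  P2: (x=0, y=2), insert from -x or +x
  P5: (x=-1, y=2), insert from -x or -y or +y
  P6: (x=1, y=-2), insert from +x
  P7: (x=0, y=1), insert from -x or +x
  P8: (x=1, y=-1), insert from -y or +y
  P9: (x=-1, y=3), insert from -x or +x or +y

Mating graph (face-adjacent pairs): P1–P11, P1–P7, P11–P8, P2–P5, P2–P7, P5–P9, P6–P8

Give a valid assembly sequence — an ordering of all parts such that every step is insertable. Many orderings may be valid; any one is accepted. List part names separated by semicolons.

P11; P1; P7; P8; P2; P5; P9; P6

1. P11@(0, -1) [+x clear] — {P11}
2. P1@(0, 0) [-x clear] — {P1, P11}
3. P7@(0, 1) [-x clear] — {P1, P11, P7}
4. P8@(1, -1) [-y clear] — {P1, P11, P7, P8}
5. P2@(0, 2) [-x clear] — {P1, P11, P2, P7, P8}
6. P5@(-1, 2) [-x clear] — {P1, P11, P2, P5, P7, P8}
7. P9@(-1, 3) [-x clear] — {P1, P11, P2, P5, P7, P8, P9}
8. P6@(1, -2) [+x clear] — {P1, P11, P2, P5, P6, P7, P8, P9}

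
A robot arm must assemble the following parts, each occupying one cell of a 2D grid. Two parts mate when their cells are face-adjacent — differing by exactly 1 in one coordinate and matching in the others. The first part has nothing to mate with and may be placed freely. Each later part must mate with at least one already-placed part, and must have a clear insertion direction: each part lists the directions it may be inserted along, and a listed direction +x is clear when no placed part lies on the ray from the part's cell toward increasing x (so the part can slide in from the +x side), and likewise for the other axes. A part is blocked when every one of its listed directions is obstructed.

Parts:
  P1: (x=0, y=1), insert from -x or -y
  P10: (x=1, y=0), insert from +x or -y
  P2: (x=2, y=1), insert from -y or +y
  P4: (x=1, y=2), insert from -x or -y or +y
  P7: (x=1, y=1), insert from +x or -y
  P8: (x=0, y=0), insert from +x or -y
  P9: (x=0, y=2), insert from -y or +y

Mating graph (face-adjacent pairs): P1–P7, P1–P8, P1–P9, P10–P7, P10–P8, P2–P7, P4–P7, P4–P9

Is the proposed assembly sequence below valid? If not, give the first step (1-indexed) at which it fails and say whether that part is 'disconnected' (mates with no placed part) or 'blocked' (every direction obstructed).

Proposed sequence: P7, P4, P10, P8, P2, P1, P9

Valid

1. P7@(1, 1) [+x clear] — {P7}
2. P4@(1, 2) [-x clear] — {P4, P7}
3. P10@(1, 0) [+x clear] — {P10, P4, P7}
4. P8@(0, 0) [-y clear] — {P10, P4, P7, P8}
5. P2@(2, 1) [-y clear] — {P10, P2, P4, P7, P8}
6. P1@(0, 1) [-x clear] — {P1, P10, P2, P4, P7, P8}
7. P9@(0, 2) [+y clear] — {P1, P10, P2, P4, P7, P8, P9}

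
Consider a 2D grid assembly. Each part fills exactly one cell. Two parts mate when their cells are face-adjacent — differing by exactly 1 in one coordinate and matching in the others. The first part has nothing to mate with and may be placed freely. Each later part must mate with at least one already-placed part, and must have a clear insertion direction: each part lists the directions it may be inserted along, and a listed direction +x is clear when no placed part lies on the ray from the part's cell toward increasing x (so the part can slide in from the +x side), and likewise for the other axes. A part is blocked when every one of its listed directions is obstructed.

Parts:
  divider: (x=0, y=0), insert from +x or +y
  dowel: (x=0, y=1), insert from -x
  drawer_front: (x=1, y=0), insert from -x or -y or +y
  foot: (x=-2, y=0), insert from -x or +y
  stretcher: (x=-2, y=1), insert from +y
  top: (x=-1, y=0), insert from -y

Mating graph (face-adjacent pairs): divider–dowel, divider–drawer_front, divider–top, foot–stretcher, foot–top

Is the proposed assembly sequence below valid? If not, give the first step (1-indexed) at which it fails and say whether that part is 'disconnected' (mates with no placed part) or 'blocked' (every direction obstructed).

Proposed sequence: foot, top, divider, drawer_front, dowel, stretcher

1. foot@(-2, 0) [-x clear] — {foot}
2. top@(-1, 0) [-y clear] — {foot, top}
3. divider@(0, 0) [+x clear] — {divider, foot, top}
4. drawer_front@(1, 0) [-y clear] — {divider, drawer_front, foot, top}
5. dowel@(0, 1) [-x clear] — {divider, dowel, drawer_front, foot, top}
6. stretcher@(-2, 1) [+y clear] — {divider, dowel, drawer_front, foot, stretcher, top}

Valid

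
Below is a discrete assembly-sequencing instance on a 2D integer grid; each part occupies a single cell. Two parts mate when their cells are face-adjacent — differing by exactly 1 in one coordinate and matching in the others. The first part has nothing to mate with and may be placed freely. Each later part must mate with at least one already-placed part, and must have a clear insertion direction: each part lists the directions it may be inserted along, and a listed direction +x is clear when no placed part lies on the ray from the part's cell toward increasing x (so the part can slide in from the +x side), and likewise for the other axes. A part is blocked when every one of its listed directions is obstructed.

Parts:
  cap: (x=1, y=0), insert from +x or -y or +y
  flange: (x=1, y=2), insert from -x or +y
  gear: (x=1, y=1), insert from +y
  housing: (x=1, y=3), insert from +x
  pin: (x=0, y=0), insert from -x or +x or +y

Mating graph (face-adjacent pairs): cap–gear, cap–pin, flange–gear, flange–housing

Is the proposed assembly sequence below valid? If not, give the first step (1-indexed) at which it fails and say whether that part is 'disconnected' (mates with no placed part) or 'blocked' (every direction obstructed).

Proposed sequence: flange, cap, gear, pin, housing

1. flange@(1, 2) [-x clear] — {flange}
2. cap@(1, 0) — no placed neighbour ⇒ disconnected

Invalid at step 2 (disconnected)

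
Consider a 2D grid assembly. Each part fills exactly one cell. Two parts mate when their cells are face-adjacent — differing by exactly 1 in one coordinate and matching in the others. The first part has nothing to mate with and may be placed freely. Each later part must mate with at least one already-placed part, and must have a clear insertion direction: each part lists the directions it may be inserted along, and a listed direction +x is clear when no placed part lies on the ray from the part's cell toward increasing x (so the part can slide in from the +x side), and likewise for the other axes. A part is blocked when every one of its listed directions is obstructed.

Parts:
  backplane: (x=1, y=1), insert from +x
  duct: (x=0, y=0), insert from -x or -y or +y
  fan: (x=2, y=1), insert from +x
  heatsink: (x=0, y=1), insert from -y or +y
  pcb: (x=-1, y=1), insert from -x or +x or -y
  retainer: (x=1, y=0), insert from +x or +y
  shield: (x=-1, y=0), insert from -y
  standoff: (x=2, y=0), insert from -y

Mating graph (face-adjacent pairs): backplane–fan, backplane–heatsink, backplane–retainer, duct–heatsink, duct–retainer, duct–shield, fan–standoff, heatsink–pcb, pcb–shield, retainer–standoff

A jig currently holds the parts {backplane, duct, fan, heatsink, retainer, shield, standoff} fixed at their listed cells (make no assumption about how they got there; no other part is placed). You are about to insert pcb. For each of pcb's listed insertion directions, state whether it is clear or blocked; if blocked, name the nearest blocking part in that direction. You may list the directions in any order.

-x: ray from pcb(-1, 1) has no placed part ⇒ clear
+x: nearest on ray is heatsink@(0, 1) ⇒ blocked
-y: nearest on ray is shield@(-1, 0) ⇒ blocked

+x: blocked by heatsink; -x: clear; -y: blocked by shield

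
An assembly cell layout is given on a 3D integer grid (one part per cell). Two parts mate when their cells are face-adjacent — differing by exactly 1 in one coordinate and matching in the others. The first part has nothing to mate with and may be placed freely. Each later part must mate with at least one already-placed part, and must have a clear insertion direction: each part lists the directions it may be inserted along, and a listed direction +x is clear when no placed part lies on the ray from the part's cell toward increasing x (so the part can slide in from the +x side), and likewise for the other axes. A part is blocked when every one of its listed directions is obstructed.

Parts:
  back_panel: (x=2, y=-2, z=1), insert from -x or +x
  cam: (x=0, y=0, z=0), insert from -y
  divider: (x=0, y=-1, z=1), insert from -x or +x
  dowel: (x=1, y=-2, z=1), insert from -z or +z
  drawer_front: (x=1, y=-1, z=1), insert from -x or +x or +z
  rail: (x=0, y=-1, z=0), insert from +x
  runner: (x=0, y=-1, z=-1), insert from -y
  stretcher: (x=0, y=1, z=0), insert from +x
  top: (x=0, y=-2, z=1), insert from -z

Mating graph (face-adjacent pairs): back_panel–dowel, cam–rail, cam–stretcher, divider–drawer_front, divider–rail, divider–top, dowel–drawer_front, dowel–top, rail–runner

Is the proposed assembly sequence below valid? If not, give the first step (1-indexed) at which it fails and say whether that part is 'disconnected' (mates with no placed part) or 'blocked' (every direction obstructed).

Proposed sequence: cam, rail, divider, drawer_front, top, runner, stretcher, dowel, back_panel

Valid

1. cam@(0, 0, 0) [-y clear] — {cam}
2. rail@(0, -1, 0) [+x clear] — {cam, rail}
3. divider@(0, -1, 1) [-x clear] — {cam, divider, rail}
4. drawer_front@(1, -1, 1) [+x clear] — {cam, divider, drawer_front, rail}
5. top@(0, -2, 1) [-z clear] — {cam, divider, drawer_front, rail, top}
6. runner@(0, -1, -1) [-y clear] — {cam, divider, drawer_front, rail, runner, top}
7. stretcher@(0, 1, 0) [+x clear] — {cam, divider, drawer_front, rail, runner, stretcher, top}
8. dowel@(1, -2, 1) [-z clear] — {cam, divider, dowel, drawer_front, rail, runner, stretcher, top}
9. back_panel@(2, -2, 1) [+x clear] — {back_panel, cam, divider, dowel, drawer_front, rail, runner, stretcher, top}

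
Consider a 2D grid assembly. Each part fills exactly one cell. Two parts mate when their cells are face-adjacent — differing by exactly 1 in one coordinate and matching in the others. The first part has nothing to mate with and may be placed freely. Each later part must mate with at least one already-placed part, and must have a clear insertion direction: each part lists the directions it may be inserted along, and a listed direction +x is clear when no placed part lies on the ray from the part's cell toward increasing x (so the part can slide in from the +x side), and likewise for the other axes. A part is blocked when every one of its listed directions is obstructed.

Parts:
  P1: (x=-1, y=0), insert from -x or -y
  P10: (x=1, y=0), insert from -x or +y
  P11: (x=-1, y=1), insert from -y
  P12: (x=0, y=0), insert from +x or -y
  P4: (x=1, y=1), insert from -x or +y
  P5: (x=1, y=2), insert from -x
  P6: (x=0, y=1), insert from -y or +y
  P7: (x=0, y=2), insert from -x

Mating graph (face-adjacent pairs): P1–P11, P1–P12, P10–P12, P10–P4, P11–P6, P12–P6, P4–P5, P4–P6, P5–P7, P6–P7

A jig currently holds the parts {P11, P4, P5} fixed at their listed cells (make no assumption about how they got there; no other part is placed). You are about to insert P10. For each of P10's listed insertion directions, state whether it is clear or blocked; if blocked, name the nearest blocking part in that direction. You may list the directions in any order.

-x: ray from P10(1, 0) has no placed part ⇒ clear
+y: nearest on ray is P4@(1, 1) ⇒ blocked

+y: blocked by P4; -x: clear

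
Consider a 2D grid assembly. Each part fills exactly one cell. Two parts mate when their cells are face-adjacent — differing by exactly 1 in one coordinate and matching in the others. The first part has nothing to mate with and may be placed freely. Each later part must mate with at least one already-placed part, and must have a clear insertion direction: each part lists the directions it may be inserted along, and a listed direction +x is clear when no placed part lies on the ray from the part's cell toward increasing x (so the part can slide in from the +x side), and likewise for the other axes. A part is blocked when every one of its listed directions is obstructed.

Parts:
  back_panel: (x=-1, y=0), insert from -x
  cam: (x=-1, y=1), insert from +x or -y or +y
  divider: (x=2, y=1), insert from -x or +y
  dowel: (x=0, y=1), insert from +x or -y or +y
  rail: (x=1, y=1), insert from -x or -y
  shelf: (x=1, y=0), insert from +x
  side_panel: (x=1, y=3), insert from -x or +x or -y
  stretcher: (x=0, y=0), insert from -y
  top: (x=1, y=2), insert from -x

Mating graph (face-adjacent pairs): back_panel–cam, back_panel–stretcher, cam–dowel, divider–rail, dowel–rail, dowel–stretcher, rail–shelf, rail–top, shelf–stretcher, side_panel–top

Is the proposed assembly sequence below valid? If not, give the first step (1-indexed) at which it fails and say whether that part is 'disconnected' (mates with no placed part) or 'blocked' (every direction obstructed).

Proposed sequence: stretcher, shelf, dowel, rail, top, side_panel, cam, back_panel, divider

1. stretcher@(0, 0) [-y clear] — {stretcher}
2. shelf@(1, 0) [+x clear] — {shelf, stretcher}
3. dowel@(0, 1) [+x clear] — {dowel, shelf, stretcher}
4. rail@(1, 1) — -x/-y all obstructed ⇒ blocked

Invalid at step 4 (blocked)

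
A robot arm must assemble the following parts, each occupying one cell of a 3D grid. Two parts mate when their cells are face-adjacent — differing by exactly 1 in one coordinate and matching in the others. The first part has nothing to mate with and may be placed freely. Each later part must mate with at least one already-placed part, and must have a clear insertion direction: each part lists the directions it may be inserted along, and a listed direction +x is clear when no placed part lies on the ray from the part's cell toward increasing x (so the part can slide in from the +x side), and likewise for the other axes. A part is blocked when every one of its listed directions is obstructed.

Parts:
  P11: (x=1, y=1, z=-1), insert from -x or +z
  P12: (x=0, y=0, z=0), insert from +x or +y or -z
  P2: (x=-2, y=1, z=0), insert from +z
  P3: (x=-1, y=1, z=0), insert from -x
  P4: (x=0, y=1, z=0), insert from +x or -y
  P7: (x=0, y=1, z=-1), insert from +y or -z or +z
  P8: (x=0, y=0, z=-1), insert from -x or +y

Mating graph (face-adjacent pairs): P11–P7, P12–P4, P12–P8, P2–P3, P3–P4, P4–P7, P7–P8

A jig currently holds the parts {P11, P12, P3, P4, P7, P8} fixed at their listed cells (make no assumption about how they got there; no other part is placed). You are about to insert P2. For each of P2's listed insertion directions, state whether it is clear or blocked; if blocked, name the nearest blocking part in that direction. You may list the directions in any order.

+z: ray from P2(-2, 1, 0) has no placed part ⇒ clear

+z: clear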